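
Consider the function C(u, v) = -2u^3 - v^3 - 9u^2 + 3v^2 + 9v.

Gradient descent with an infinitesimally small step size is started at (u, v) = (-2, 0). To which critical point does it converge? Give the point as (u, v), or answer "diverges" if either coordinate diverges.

C is separable, so gradient descent decouples: u follows -∂C/∂u, v follows -∂C/∂v.
∂C/∂u = -6u(u + 3); at u=-2 this is 12, so u decreases.
∂C/∂v = -3(v - 3)(v + 1); at v=0 this is 9, so v decreases.
u converges to its nearest critical value -3 (a local min of the u-part); v converges to -1. The iterate converges to (-3, -1).

(-3, -1)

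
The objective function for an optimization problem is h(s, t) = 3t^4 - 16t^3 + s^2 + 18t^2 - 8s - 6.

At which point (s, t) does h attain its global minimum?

h(s,t) separates as P(s) + Q(t) − 6, so its minimum is min P + min Q − 6.
P'(s) = 2s - 8 vanishes at s ∈ {4}; Q'(t) = 12t(t - 3)(t - 1) vanishes at t ∈ {0, 1, 3}.
Local minima of P (where P''>0): P(4)=-16. Local minima of Q: Q(0)=0, Q(3)=-27.
So the global minimum of h is P(4) + Q(3) − 6 = -16 − 27 − 6 = -49, attained at (4, 3).

(4, 3)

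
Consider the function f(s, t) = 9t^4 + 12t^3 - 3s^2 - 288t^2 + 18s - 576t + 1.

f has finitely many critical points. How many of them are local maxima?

f separates as a function of s plus a function of t, so ∇f=0 decouples.
∂f/∂s = -6(s - 3) = 0 at s ∈ {3}; ∂f/∂t = 36(t - 4)(t + 1)(t + 4) = 0 at t ∈ {-4, -1, 4}.
The Hessian is diagonal: diag(f_ss, f_tt). Second derivatives: f_ss(3)=-6; f_tt(-4)=864, f_tt(-1)=-540, f_tt(4)=1440.
Local maxima occur where both diagonal entries negative: (3, -1). Count: 1.

1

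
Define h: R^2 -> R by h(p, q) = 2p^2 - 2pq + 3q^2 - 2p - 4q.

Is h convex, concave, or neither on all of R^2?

h is quadratic, so its Hessian is the constant matrix H = [[4, -2], [-2, 6]].
det(H) = 20, tr(H) = 10.
det(H) > 0 and tr(H) > 0, so H is positive definite everywhere: convex.

convex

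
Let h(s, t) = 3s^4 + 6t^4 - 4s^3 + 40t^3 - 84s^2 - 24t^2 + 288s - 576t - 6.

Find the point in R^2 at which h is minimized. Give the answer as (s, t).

(-4, 2)

h(s,t) separates as P(s) + Q(t) − 6, so its minimum is min P + min Q − 6.
P'(s) = 12(s - 3)(s - 2)(s + 4) vanishes at s ∈ {-4, 2, 3}; Q'(t) = 24(t - 2)(t + 3)(t + 4) vanishes at t ∈ {-4, -3, 2}.
Local minima of P (where P''>0): P(-4)=-1472, P(3)=243. Local minima of Q: Q(-4)=896, Q(2)=-832.
So the global minimum of h is P(-4) + Q(2) − 6 = -1472 − 832 − 6 = -2310, attained at (-4, 2).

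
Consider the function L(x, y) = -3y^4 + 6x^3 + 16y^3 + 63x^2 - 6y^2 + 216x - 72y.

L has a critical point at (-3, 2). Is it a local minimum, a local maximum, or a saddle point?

local minimum

The mixed partial ∂²L/∂x∂y is 0, so the Hessian at any point is diag(L_xx, L_yy) = diag(18(2x + 7), 12(-3y^2 + 8y - 1)).
At (-3, 2): H = diag(18, 36).
Both eigenvalues are positive, so H is positive definite: a local minimum.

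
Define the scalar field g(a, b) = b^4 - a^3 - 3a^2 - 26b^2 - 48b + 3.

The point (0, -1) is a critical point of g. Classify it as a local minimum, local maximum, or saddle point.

local maximum

The mixed partial ∂²g/∂a∂b is 0, so the Hessian at any point is diag(g_aa, g_bb) = diag(-6(a + 1), 4(3b^2 - 13)).
At (0, -1): H = diag(-6, -40).
Both eigenvalues are negative, so H is negative definite: a local maximum.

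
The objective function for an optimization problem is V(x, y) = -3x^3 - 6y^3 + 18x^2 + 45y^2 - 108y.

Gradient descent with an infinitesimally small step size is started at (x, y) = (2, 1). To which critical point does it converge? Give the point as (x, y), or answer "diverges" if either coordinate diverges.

V is separable, so gradient descent decouples: x follows -∂V/∂x, y follows -∂V/∂y.
∂V/∂x = -9x(x - 4); at x=2 this is 36, so x decreases.
∂V/∂y = -18(y - 3)(y - 2); at y=1 this is -36, so y increases.
x converges to its nearest critical value 0 (a local min of the x-part); y converges to 2. The iterate converges to (0, 2).

(0, 2)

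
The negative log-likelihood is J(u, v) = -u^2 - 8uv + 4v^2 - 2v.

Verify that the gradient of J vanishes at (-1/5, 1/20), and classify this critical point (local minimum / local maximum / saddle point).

∇J = (-2u - 8v, -8u + 8v - 2); substituting (-1/5, 1/20) gives ∇J = (0, 0), so (-1/5, 1/20) is indeed a critical point.
The Hessian of J is constant: H = [[-2, -8], [-8, 8]].
det(H) = (-2)·8 − (-8)² = -80.
Since det(H) < 0, H is indefinite and the critical point is a saddle point.

saddle point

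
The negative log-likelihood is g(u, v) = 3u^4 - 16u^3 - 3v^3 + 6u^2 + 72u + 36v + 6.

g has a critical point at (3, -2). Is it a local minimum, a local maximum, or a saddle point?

local minimum

The mixed partial ∂²g/∂u∂v is 0, so the Hessian at any point is diag(g_uu, g_vv) = diag(12(3u^2 - 8u + 1), -18v).
At (3, -2): H = diag(48, 36).
Both eigenvalues are positive, so H is positive definite: a local minimum.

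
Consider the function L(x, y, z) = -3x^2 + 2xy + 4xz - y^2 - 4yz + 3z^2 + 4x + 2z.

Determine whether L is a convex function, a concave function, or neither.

neither

L is quadratic, so its Hessian is the constant matrix H = [[-6, 2, 4], [2, -2, -4], [4, -4, 6]].
Leading principal minors: -6, 8, 112.
Neither pattern holds ⇒ H is indefinite ⇒ neither convex nor concave.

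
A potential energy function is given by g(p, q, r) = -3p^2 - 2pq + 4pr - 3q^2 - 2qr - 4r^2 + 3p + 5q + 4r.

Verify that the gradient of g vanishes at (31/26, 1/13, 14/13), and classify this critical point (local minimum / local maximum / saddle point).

∇g = (-6p - 2q + 4r + 3, -2p - 6q - 2r + 5, 4p - 2q - 8r + 4); substituting (31/26, 1/13, 14/13) gives ∇g = (0, 0, 0), so (31/26, 1/13, 14/13) is indeed a critical point.
The Hessian is constant: H = [[-6, -2, 4], [-2, -6, -2], [4, -2, -8]].
Leading principal minors: Δ₁ = -6, Δ₂ = 32, Δ₃ = -104.
The minors alternate sign starting negative (−, +, −), so H is negative definite: a local maximum.

local maximum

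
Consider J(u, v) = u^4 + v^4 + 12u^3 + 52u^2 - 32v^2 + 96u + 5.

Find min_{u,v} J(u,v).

-315

J(u,v) separates as P(u) + Q(v) + 5, so its minimum is min P + min Q + 5.
P'(u) = 4(u + 2)(u + 3)(u + 4) vanishes at u ∈ {-4, -3, -2}; Q'(v) = 4v(v - 4)(v + 4) vanishes at v ∈ {-4, 0, 4}.
Local minima of P (where P''>0): P(-4)=-64, P(-2)=-64. Local minima of Q: Q(-4)=-256, Q(4)=-256.
So the global minimum of J is P(-4) + Q(-4) + 5 = -64 − 256 + 5 = -315, attained at (-4, -4).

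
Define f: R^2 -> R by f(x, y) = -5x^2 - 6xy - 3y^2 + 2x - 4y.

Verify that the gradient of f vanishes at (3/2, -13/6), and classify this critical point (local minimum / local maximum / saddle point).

local maximum

∇f = (-10x - 6y + 2, -6x - 6y - 4); substituting (3/2, -13/6) gives ∇f = (0, 0), so (3/2, -13/6) is indeed a critical point.
The Hessian of f is constant: H = [[-10, -6], [-6, -6]].
det(H) = (-10)·(-6) − (-6)² = 24.
det(H) > 0 and tr(H) = -16 < 0, so H is negative definite and the point is a local maximum.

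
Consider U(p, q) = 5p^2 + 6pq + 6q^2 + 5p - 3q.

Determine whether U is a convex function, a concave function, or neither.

convex

U is quadratic, so its Hessian is the constant matrix H = [[10, 6], [6, 12]].
det(H) = 84, tr(H) = 22.
det(H) > 0 and tr(H) > 0, so H is positive definite everywhere: convex.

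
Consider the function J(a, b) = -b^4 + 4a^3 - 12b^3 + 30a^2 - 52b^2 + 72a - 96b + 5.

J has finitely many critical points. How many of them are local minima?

1

J separates as a function of a plus a function of b, so ∇J=0 decouples.
∂J/∂a = 12(a + 2)(a + 3) = 0 at a ∈ {-3, -2}; ∂J/∂b = -4(b + 2)(b + 3)(b + 4) = 0 at b ∈ {-4, -3, -2}.
The Hessian is diagonal: diag(J_aa, J_bb). Second derivatives: J_aa(-3)=-12, J_aa(-2)=12; J_bb(-4)=-8, J_bb(-3)=4, J_bb(-2)=-8.
Local minima occur where both diagonal entries positive: (-2, -3). Count: 1.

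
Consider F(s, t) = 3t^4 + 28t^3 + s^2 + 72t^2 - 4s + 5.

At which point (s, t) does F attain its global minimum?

(2, 0)

F(s,t) separates as P(s) + Q(t) + 5, so its minimum is min P + min Q + 5.
P'(s) = 2s - 4 vanishes at s ∈ {2}; Q'(t) = 12t(t + 3)(t + 4) vanishes at t ∈ {-4, -3, 0}.
Local minima of P (where P''>0): P(2)=-4. Local minima of Q: Q(-4)=128, Q(0)=0.
So the global minimum of F is P(2) + Q(0) + 5 = -4 + 0 + 5 = 1, attained at (2, 0).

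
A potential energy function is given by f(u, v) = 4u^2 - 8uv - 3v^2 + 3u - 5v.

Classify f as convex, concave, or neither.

neither

f is quadratic, so its Hessian is the constant matrix H = [[8, -8], [-8, -6]].
det(H) = -112, tr(H) = 2.
det(H) < 0, so H is indefinite: neither convex nor concave.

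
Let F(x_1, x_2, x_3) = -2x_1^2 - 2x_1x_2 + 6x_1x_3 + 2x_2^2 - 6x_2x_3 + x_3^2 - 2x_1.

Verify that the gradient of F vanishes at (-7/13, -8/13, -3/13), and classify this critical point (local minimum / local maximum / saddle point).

saddle point

∇F = (-4x_1 - 2x_2 + 6x_3 - 2, -2x_1 + 4x_2 - 6x_3, 6x_1 - 6x_2 + 2x_3); substituting (-7/13, -8/13, -3/13) gives ∇F = (0, 0, 0), so (-7/13, -8/13, -3/13) is indeed a critical point.
The Hessian is constant: H = [[-4, -2, 6], [-2, 4, -6], [6, -6, 2]].
Leading principal minors: Δ₁ = -4, Δ₂ = -20, Δ₃ = 104.
The minors fit neither the all-positive nor the alternating-sign pattern, so H is indefinite: a saddle point.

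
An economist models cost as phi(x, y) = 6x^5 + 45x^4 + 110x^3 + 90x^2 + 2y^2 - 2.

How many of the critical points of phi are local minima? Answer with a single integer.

phi separates as a function of x plus a function of y, so ∇phi=0 decouples.
∂phi/∂x = 30x(x + 1)(x + 2)(x + 3) = 0 at x ∈ {-3, -2, -1, 0}; ∂phi/∂y = 4y = 0 at y ∈ {0}.
The Hessian is diagonal: diag(phi_xx, phi_yy). Second derivatives: phi_xx(-3)=-180, phi_xx(-2)=60, phi_xx(-1)=-60, phi_xx(0)=180; phi_yy(0)=4.
Local minima occur where both diagonal entries positive: (-2, 0), (0, 0). Count: 2.

2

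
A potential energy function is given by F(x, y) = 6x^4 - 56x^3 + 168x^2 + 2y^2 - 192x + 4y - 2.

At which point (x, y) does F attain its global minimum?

(4, -1)

F(x,y) separates as P(x) + Q(y) − 2, so its minimum is min P + min Q − 2.
P'(x) = 24(x - 4)(x - 2)(x - 1) vanishes at x ∈ {1, 2, 4}; Q'(y) = 4y + 4 vanishes at y ∈ {-1}.
Local minima of P (where P''>0): P(1)=-74, P(4)=-128. Local minima of Q: Q(-1)=-2.
So the global minimum of F is P(4) + Q(-1) − 2 = -128 − 2 − 2 = -132, attained at (4, -1).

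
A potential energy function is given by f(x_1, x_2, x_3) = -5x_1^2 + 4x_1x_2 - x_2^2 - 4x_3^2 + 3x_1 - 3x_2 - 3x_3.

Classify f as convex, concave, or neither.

concave

f is quadratic, so its Hessian is the constant matrix H = [[-10, 4, 0], [4, -2, 0], [0, 0, -8]].
Leading principal minors: -10, 4, -32.
Signs alternate −, +, − ⇒ H ≺ 0 ⇒ concave.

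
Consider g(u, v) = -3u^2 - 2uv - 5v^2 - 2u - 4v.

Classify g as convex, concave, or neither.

g is quadratic, so its Hessian is the constant matrix H = [[-6, -2], [-2, -10]].
det(H) = 56, tr(H) = -16.
det(H) > 0 and tr(H) < 0, so H is negative definite everywhere: concave.

concave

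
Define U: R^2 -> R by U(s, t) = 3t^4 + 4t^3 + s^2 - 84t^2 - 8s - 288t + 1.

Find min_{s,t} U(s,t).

U(s,t) separates as P(s) + Q(t) + 1, so its minimum is min P + min Q + 1.
P'(s) = 2s - 8 vanishes at s ∈ {4}; Q'(t) = 12(t - 4)(t + 2)(t + 3) vanishes at t ∈ {-3, -2, 4}.
Local minima of P (where P''>0): P(4)=-16. Local minima of Q: Q(-3)=243, Q(4)=-1472.
So the global minimum of U is P(4) + Q(4) + 1 = -16 − 1472 + 1 = -1487, attained at (4, 4).

-1487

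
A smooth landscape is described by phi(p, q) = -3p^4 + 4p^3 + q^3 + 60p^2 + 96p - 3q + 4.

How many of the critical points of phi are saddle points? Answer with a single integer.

phi separates as a function of p plus a function of q, so ∇phi=0 decouples.
∂phi/∂p = -12(p - 4)(p + 1)(p + 2) = 0 at p ∈ {-2, -1, 4}; ∂phi/∂q = 3(q - 1)(q + 1) = 0 at q ∈ {-1, 1}.
The Hessian is diagonal: diag(phi_pp, phi_qq). Second derivatives: phi_pp(-2)=-72, phi_pp(-1)=60, phi_pp(4)=-360; phi_qq(-1)=-6, phi_qq(1)=6.
Saddle points occur where the two diagonal entries have opposite signs: (-2, 1), (-1, -1), (4, 1). Count: 3.

3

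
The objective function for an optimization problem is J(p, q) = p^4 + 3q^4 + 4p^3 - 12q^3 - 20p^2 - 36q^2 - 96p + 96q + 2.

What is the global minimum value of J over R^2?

J(p,q) separates as A(p) + B(q) + 2, so its minimum is min A + min B + 2.
A'(p) = 4(p - 3)(p + 2)(p + 4) vanishes at p ∈ {-4, -2, 3}; B'(q) = 12(q - 4)(q - 1)(q + 2) vanishes at q ∈ {-2, 1, 4}.
Local minima of A (where A''>0): A(-4)=64, A(3)=-279. Local minima of B: B(-2)=-192, B(4)=-192.
So the global minimum of J is A(3) + B(-2) + 2 = -279 − 192 + 2 = -469, attained at (3, -2).

-469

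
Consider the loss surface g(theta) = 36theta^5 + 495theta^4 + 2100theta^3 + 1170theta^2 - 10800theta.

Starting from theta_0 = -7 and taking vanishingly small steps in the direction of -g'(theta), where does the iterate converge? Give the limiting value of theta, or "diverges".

diverges

g'(theta) = 180(theta - 1)(theta + 3)(theta + 4)(theta + 5), so g'(-7) = 34560.
Gradient descent moves in the -g' direction, i.e. theta is decreasing.
There is no critical point below theta=-7, and g' keeps the same sign, so the iterate runs off to −∞.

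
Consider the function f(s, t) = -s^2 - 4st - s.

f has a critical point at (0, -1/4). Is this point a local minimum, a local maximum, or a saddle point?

The Hessian of f is constant: H = [[-2, -4], [-4, 0]].
det(H) = (-2)·0 − (-4)² = -16.
Since det(H) < 0, H is indefinite and the critical point is a saddle point.

saddle point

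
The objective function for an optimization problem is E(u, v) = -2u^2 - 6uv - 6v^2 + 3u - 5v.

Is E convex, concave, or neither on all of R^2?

E is quadratic, so its Hessian is the constant matrix H = [[-4, -6], [-6, -12]].
det(H) = 12, tr(H) = -16.
det(H) > 0 and tr(H) < 0, so H is negative definite everywhere: concave.

concave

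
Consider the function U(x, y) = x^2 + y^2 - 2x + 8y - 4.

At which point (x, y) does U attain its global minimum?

(1, -4)

U(x,y) separates as P(x) + Q(y) − 4, so its minimum is min P + min Q − 4.
P'(x) = 2x - 2 vanishes at x ∈ {1}; Q'(y) = 2y + 8 vanishes at y ∈ {-4}.
Local minima of P (where P''>0): P(1)=-1. Local minima of Q: Q(-4)=-16.
So the global minimum of U is P(1) + Q(-4) − 4 = -1 − 16 − 4 = -21, attained at (1, -4).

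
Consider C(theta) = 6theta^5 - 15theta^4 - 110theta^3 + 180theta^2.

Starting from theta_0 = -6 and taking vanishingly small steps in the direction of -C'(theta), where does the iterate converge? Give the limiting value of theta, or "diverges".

diverges

C'(theta) = 30theta(theta - 4)(theta - 1)(theta + 3), so C'(-6) = 37800.
Gradient descent moves in the -C' direction, i.e. theta is decreasing.
There is no critical point below theta=-6, and C' keeps the same sign, so the iterate runs off to −∞.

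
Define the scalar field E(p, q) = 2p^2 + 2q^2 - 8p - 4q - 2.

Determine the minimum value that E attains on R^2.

E(p,q) separates as A(p) + B(q) − 2, so its minimum is min A + min B − 2.
A'(p) = 4p - 8 vanishes at p ∈ {2}; B'(q) = 4q - 4 vanishes at q ∈ {1}.
Local minima of A (where A''>0): A(2)=-8. Local minima of B: B(1)=-2.
So the global minimum of E is A(2) + B(1) − 2 = -8 − 2 − 2 = -12, attained at (2, 1).

-12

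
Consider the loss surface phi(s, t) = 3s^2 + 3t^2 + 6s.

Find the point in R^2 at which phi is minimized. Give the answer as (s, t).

(-1, 0)

phi(s,t) separates as P(s) + Q(t), so its minimum is min P + min Q.
P'(s) = 6s + 6 vanishes at s ∈ {-1}; Q'(t) = 6t vanishes at t ∈ {0}.
Local minima of P (where P''>0): P(-1)=-3. Local minima of Q: Q(0)=0.
So the global minimum of phi is P(-1) + Q(0) = -3 + 0 = -3, attained at (-1, 0).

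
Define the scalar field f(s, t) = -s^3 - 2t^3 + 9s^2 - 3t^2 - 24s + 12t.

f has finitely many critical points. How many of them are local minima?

f separates as a function of s plus a function of t, so ∇f=0 decouples.
∂f/∂s = -3(s - 4)(s - 2) = 0 at s ∈ {2, 4}; ∂f/∂t = -6(t - 1)(t + 2) = 0 at t ∈ {-2, 1}.
The Hessian is diagonal: diag(f_ss, f_tt). Second derivatives: f_ss(2)=6, f_ss(4)=-6; f_tt(-2)=18, f_tt(1)=-18.
Local minima occur where both diagonal entries positive: (2, -2). Count: 1.

1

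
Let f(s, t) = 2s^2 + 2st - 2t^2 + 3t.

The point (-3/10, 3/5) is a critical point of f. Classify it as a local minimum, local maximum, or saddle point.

saddle point

The Hessian of f is constant: H = [[4, 2], [2, -4]].
det(H) = 4·(-4) − 2² = -20.
Since det(H) < 0, H is indefinite and the critical point is a saddle point.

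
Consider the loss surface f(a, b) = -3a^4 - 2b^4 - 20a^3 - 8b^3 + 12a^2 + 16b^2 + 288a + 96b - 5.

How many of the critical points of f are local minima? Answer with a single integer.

1

f separates as a function of a plus a function of b, so ∇f=0 decouples.
∂f/∂a = -12(a - 2)(a + 3)(a + 4) = 0 at a ∈ {-4, -3, 2}; ∂f/∂b = -8(b - 2)(b + 2)(b + 3) = 0 at b ∈ {-3, -2, 2}.
The Hessian is diagonal: diag(f_aa, f_bb). Second derivatives: f_aa(-4)=-72, f_aa(-3)=60, f_aa(2)=-360; f_bb(-3)=-40, f_bb(-2)=32, f_bb(2)=-160.
Local minima occur where both diagonal entries positive: (-3, -2). Count: 1.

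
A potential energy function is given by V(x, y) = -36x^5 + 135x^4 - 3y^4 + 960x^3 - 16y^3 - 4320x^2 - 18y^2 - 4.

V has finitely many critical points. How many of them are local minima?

V separates as a function of x plus a function of y, so ∇V=0 decouples.
∂V/∂x = -180x(x - 4)(x - 3)(x + 4) = 0 at x ∈ {-4, 0, 3, 4}; ∂V/∂y = -12y(y + 1)(y + 3) = 0 at y ∈ {-3, -1, 0}.
The Hessian is diagonal: diag(V_xx, V_yy). Second derivatives: V_xx(-4)=40320, V_xx(0)=-8640, V_xx(3)=3780, V_xx(4)=-5760; V_yy(-3)=-72, V_yy(-1)=24, V_yy(0)=-36.
Local minima occur where both diagonal entries positive: (-4, -1), (3, -1). Count: 2.

2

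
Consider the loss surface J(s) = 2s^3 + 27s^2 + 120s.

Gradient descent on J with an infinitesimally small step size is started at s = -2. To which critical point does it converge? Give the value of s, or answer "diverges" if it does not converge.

-4

J'(s) = 6(s + 4)(s + 5), so J'(-2) = 36.
Gradient descent moves in the -J' direction, i.e. s is decreasing.
The nearest critical point in that direction is s = -4, where J'' = 6 > 0 (a local minimum). The iterate converges there.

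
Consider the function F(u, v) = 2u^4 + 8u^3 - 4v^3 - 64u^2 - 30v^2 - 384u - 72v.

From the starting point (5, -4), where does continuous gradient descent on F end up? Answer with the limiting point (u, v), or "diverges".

(4, -3)

F is separable, so gradient descent decouples: u follows -∂F/∂u, v follows -∂F/∂v.
∂F/∂u = 8(u - 4)(u + 3)(u + 4); at u=5 this is 576, so u decreases.
∂F/∂v = -12(v + 2)(v + 3); at v=-4 this is -24, so v increases.
u converges to its nearest critical value 4 (a local min of the u-part); v converges to -3. The iterate converges to (4, -3).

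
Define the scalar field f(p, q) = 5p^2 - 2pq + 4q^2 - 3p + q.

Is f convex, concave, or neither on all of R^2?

convex

f is quadratic, so its Hessian is the constant matrix H = [[10, -2], [-2, 8]].
det(H) = 76, tr(H) = 18.
det(H) > 0 and tr(H) > 0, so H is positive definite everywhere: convex.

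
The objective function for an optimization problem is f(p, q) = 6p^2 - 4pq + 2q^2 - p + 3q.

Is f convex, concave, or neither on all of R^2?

f is quadratic, so its Hessian is the constant matrix H = [[12, -4], [-4, 4]].
det(H) = 32, tr(H) = 16.
det(H) > 0 and tr(H) > 0, so H is positive definite everywhere: convex.

convex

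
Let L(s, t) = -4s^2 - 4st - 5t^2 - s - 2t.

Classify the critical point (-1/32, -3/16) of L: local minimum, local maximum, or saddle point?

local maximum

The Hessian of L is constant: H = [[-8, -4], [-4, -10]].
det(H) = (-8)·(-10) − (-4)² = 64.
det(H) > 0 and tr(H) = -18 < 0, so H is negative definite and the point is a local maximum.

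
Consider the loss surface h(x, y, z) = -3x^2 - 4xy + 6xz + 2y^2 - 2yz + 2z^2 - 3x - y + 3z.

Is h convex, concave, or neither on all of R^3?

h is quadratic, so its Hessian is the constant matrix H = [[-6, -4, 6], [-4, 4, -2], [6, -2, 4]].
Leading principal minors: -6, -40, -184.
Neither pattern holds ⇒ H is indefinite ⇒ neither convex nor concave.

neither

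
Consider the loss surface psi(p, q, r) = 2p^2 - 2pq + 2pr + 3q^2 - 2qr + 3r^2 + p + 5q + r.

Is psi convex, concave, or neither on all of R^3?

psi is quadratic, so its Hessian is the constant matrix H = [[4, -2, 2], [-2, 6, -2], [2, -2, 6]].
Leading principal minors: 4, 20, 96.
All positive ⇒ H ≻ 0 ⇒ convex.

convex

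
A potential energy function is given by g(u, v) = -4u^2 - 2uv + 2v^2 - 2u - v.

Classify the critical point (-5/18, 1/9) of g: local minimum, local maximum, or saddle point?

The Hessian of g is constant: H = [[-8, -2], [-2, 4]].
det(H) = (-8)·4 − (-2)² = -36.
Since det(H) < 0, H is indefinite and the critical point is a saddle point.

saddle point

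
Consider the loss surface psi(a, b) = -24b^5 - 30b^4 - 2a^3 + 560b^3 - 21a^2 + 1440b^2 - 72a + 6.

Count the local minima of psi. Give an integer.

2

psi separates as a function of a plus a function of b, so ∇psi=0 decouples.
∂psi/∂a = -6(a + 3)(a + 4) = 0 at a ∈ {-4, -3}; ∂psi/∂b = -120b(b - 4)(b + 2)(b + 3) = 0 at b ∈ {-3, -2, 0, 4}.
The Hessian is diagonal: diag(psi_aa, psi_bb). Second derivatives: psi_aa(-4)=6, psi_aa(-3)=-6; psi_bb(-3)=2520, psi_bb(-2)=-1440, psi_bb(0)=2880, psi_bb(4)=-20160.
Local minima occur where both diagonal entries positive: (-4, -3), (-4, 0). Count: 2.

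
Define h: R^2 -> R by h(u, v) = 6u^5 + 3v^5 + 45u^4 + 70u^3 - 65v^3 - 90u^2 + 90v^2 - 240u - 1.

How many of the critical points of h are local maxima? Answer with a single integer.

h separates as a function of u plus a function of v, so ∇h=0 decouples.
∂h/∂u = 30(u - 1)(u + 1)(u + 2)(u + 4) = 0 at u ∈ {-4, -2, -1, 1}; ∂h/∂v = 15v(v - 3)(v - 1)(v + 4) = 0 at v ∈ {-4, 0, 1, 3}.
The Hessian is diagonal: diag(h_uu, h_vv). Second derivatives: h_uu(-4)=-900, h_uu(-2)=180, h_uu(-1)=-180, h_uu(1)=900; h_vv(-4)=-2100, h_vv(0)=180, h_vv(1)=-150, h_vv(3)=630.
Local maxima occur where both diagonal entries negative: (-4, -4), (-4, 1), (-1, -4), (-1, 1). Count: 4.

4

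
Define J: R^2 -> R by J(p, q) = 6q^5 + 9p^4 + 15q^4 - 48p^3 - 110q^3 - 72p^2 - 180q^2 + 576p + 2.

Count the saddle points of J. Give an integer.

6

J separates as a function of p plus a function of q, so ∇J=0 decouples.
∂J/∂p = 36(p - 4)(p - 2)(p + 2) = 0 at p ∈ {-2, 2, 4}; ∂J/∂q = 30q(q - 3)(q + 1)(q + 4) = 0 at q ∈ {-4, -1, 0, 3}.
The Hessian is diagonal: diag(J_pp, J_qq). Second derivatives: J_pp(-2)=864, J_pp(2)=-288, J_pp(4)=432; J_qq(-4)=-2520, J_qq(-1)=360, J_qq(0)=-360, J_qq(3)=2520.
Saddle points occur where the two diagonal entries have opposite signs: (-2, -4), (-2, 0), (2, -1), (2, 3), (4, -4), (4, 0). Count: 6.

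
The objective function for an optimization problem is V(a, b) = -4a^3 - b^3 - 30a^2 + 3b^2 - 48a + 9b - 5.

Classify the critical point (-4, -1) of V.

local minimum

The mixed partial ∂²V/∂a∂b is 0, so the Hessian at any point is diag(V_aa, V_bb) = diag(-12(2a + 5), 6(-b + 1)).
At (-4, -1): H = diag(36, 12).
Both eigenvalues are positive, so H is positive definite: a local minimum.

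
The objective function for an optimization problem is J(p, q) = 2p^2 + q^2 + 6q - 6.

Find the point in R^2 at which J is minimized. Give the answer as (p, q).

(0, -3)

J(p,q) separates as A(p) + B(q) − 6, so its minimum is min A + min B − 6.
A'(p) = 4p vanishes at p ∈ {0}; B'(q) = 2q + 6 vanishes at q ∈ {-3}.
Local minima of A (where A''>0): A(0)=0. Local minima of B: B(-3)=-9.
So the global minimum of J is A(0) + B(-3) − 6 = 0 − 9 − 6 = -15, attained at (0, -3).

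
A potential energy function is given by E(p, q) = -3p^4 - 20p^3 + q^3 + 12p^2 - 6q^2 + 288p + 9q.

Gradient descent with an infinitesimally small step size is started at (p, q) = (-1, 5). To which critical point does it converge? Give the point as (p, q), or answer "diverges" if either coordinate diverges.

E is separable, so gradient descent decouples: p follows -∂E/∂p, q follows -∂E/∂q.
∂E/∂p = -12(p - 2)(p + 3)(p + 4); at p=-1 this is 216, so p decreases.
∂E/∂q = 3(q - 3)(q - 1); at q=5 this is 24, so q decreases.
p converges to its nearest critical value -3 (a local min of the p-part); q converges to 3. The iterate converges to (-3, 3).

(-3, 3)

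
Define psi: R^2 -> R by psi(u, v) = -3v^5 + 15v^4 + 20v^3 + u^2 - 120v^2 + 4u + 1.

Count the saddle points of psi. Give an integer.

psi separates as a function of u plus a function of v, so ∇psi=0 decouples.
∂psi/∂u = 2(u + 2) = 0 at u ∈ {-2}; ∂psi/∂v = -15v(v - 4)(v - 2)(v + 2) = 0 at v ∈ {-2, 0, 2, 4}.
The Hessian is diagonal: diag(psi_uu, psi_vv). Second derivatives: psi_uu(-2)=2; psi_vv(-2)=720, psi_vv(0)=-240, psi_vv(2)=240, psi_vv(4)=-720.
Saddle points occur where the two diagonal entries have opposite signs: (-2, 0), (-2, 4). Count: 2.

2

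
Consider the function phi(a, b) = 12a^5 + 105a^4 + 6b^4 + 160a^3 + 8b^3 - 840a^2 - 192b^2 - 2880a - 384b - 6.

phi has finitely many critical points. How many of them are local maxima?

2

phi separates as a function of a plus a function of b, so ∇phi=0 decouples.
∂phi/∂a = 60(a - 2)(a + 2)(a + 3)(a + 4) = 0 at a ∈ {-4, -3, -2, 2}; ∂phi/∂b = 24(b - 4)(b + 1)(b + 4) = 0 at b ∈ {-4, -1, 4}.
The Hessian is diagonal: diag(phi_aa, phi_bb). Second derivatives: phi_aa(-4)=-720, phi_aa(-3)=300, phi_aa(-2)=-480, phi_aa(2)=7200; phi_bb(-4)=576, phi_bb(-1)=-360, phi_bb(4)=960.
Local maxima occur where both diagonal entries negative: (-4, -1), (-2, -1). Count: 2.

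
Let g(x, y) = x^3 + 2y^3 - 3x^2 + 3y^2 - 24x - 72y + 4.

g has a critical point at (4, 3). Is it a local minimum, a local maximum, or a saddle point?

The mixed partial ∂²g/∂x∂y is 0, so the Hessian at any point is diag(g_xx, g_yy) = diag(6(x - 1), 6(2y + 1)).
At (4, 3): H = diag(18, 42).
Both eigenvalues are positive, so H is positive definite: a local minimum.

local minimum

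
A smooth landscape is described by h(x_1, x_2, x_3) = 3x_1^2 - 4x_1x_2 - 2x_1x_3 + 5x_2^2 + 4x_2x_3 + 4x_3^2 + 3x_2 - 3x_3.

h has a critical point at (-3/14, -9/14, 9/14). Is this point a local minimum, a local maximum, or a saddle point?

local minimum

The Hessian is constant: H = [[6, -4, -2], [-4, 10, 4], [-2, 4, 8]].
Leading principal minors: Δ₁ = 6, Δ₂ = 44, Δ₃ = 280.
All leading minors are positive, so H is positive definite: a local minimum.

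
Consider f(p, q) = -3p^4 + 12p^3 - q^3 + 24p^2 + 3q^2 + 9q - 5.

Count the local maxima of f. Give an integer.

f separates as a function of p plus a function of q, so ∇f=0 decouples.
∂f/∂p = -12p(p - 4)(p + 1) = 0 at p ∈ {-1, 0, 4}; ∂f/∂q = -3(q - 3)(q + 1) = 0 at q ∈ {-1, 3}.
The Hessian is diagonal: diag(f_pp, f_qq). Second derivatives: f_pp(-1)=-60, f_pp(0)=48, f_pp(4)=-240; f_qq(-1)=12, f_qq(3)=-12.
Local maxima occur where both diagonal entries negative: (-1, 3), (4, 3). Count: 2.

2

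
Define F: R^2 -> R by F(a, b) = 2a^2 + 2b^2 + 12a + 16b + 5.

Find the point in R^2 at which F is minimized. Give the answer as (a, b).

(-3, -4)

F(a,b) separates as P(a) + Q(b) + 5, so its minimum is min P + min Q + 5.
P'(a) = 4a + 12 vanishes at a ∈ {-3}; Q'(b) = 4b + 16 vanishes at b ∈ {-4}.
Local minima of P (where P''>0): P(-3)=-18. Local minima of Q: Q(-4)=-32.
So the global minimum of F is P(-3) + Q(-4) + 5 = -18 − 32 + 5 = -45, attained at (-3, -4).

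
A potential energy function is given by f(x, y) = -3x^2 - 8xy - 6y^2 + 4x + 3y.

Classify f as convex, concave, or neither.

f is quadratic, so its Hessian is the constant matrix H = [[-6, -8], [-8, -12]].
det(H) = 8, tr(H) = -18.
det(H) > 0 and tr(H) < 0, so H is negative definite everywhere: concave.

concave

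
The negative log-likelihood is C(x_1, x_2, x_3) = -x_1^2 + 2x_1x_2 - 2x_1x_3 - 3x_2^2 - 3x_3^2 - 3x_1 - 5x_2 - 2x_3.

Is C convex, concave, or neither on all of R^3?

C is quadratic, so its Hessian is the constant matrix H = [[-2, 2, -2], [2, -6, 0], [-2, 0, -6]].
Leading principal minors: -2, 8, -24.
Signs alternate −, +, − ⇒ H ≺ 0 ⇒ concave.

concave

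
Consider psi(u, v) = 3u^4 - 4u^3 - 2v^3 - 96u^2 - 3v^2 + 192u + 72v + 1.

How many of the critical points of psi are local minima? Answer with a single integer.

psi separates as a function of u plus a function of v, so ∇psi=0 decouples.
∂psi/∂u = 12(u - 4)(u - 1)(u + 4) = 0 at u ∈ {-4, 1, 4}; ∂psi/∂v = -6(v - 3)(v + 4) = 0 at v ∈ {-4, 3}.
The Hessian is diagonal: diag(psi_uu, psi_vv). Second derivatives: psi_uu(-4)=480, psi_uu(1)=-180, psi_uu(4)=288; psi_vv(-4)=42, psi_vv(3)=-42.
Local minima occur where both diagonal entries positive: (-4, -4), (4, -4). Count: 2.

2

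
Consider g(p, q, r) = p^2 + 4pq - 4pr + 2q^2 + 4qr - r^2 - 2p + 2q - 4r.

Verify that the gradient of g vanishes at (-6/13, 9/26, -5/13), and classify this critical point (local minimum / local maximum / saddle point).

∇g = (2p + 4q - 4r - 2, 4p + 4q + 4r + 2, -4p + 4q - 2r - 4); substituting (-6/13, 9/26, -5/13) gives ∇g = (0, 0, 0), so (-6/13, 9/26, -5/13) is indeed a critical point.
The Hessian is constant: H = [[2, 4, -4], [4, 4, 4], [-4, 4, -2]].
Leading principal minors: Δ₁ = 2, Δ₂ = -8, Δ₃ = -208.
The minors fit neither the all-positive nor the alternating-sign pattern, so H is indefinite: a saddle point.

saddle point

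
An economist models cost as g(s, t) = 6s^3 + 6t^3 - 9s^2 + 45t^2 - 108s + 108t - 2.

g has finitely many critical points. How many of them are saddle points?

2

g separates as a function of s plus a function of t, so ∇g=0 decouples.
∂g/∂s = 18(s - 3)(s + 2) = 0 at s ∈ {-2, 3}; ∂g/∂t = 18(t + 2)(t + 3) = 0 at t ∈ {-3, -2}.
The Hessian is diagonal: diag(g_ss, g_tt). Second derivatives: g_ss(-2)=-90, g_ss(3)=90; g_tt(-3)=-18, g_tt(-2)=18.
Saddle points occur where the two diagonal entries have opposite signs: (-2, -2), (3, -3). Count: 2.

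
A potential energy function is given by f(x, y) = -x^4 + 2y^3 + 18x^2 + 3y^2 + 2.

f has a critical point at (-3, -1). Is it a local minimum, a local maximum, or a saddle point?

The mixed partial ∂²f/∂x∂y is 0, so the Hessian at any point is diag(f_xx, f_yy) = diag(12(-x^2 + 3), 6(2y + 1)).
At (-3, -1): H = diag(-72, -6).
Both eigenvalues are negative, so H is negative definite: a local maximum.

local maximum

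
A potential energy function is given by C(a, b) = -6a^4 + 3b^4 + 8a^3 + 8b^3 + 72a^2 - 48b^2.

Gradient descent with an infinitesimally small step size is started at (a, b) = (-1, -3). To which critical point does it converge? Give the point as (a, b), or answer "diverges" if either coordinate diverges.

C is separable, so gradient descent decouples: a follows -∂C/∂a, b follows -∂C/∂b.
∂C/∂a = -24a(a - 3)(a + 2); at a=-1 this is -96, so a increases.
∂C/∂b = 12b(b - 2)(b + 4); at b=-3 this is 180, so b decreases.
a converges to its nearest critical value 0 (a local min of the a-part); b converges to -4. The iterate converges to (0, -4).

(0, -4)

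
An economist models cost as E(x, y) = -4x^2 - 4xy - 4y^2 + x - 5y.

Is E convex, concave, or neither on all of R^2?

concave

E is quadratic, so its Hessian is the constant matrix H = [[-8, -4], [-4, -8]].
det(H) = 48, tr(H) = -16.
det(H) > 0 and tr(H) < 0, so H is negative definite everywhere: concave.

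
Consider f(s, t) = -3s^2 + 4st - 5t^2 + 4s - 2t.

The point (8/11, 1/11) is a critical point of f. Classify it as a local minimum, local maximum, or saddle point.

local maximum

The Hessian of f is constant: H = [[-6, 4], [4, -10]].
det(H) = (-6)·(-10) − 4² = 44.
det(H) > 0 and tr(H) = -16 < 0, so H is negative definite and the point is a local maximum.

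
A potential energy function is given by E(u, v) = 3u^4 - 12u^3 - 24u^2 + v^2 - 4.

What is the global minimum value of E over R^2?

E(u,v) separates as P(u) + Q(v) − 4, so its minimum is min P + min Q − 4.
P'(u) = 12u(u - 4)(u + 1) vanishes at u ∈ {-1, 0, 4}; Q'(v) = 2v vanishes at v ∈ {0}.
Local minima of P (where P''>0): P(-1)=-9, P(4)=-384. Local minima of Q: Q(0)=0.
So the global minimum of E is P(4) + Q(0) − 4 = -384 + 0 − 4 = -388, attained at (4, 0).

-388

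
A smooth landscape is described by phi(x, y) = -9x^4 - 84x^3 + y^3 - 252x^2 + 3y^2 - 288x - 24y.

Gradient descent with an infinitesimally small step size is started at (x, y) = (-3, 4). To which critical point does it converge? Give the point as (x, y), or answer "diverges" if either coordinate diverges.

(-2, 2)

phi is separable, so gradient descent decouples: x follows -∂phi/∂x, y follows -∂phi/∂y.
∂phi/∂x = -36(x + 1)(x + 2)(x + 4); at x=-3 this is -72, so x increases.
∂phi/∂y = 3(y - 2)(y + 4); at y=4 this is 48, so y decreases.
x converges to its nearest critical value -2 (a local min of the x-part); y converges to 2. The iterate converges to (-2, 2).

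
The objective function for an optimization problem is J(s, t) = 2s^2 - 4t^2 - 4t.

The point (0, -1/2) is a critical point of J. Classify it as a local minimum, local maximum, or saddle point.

The Hessian of J is constant: H = [[4, 0], [0, -8]].
det(H) = 4·(-8) − 0² = -32.
Since det(H) < 0, H is indefinite and the critical point is a saddle point.

saddle point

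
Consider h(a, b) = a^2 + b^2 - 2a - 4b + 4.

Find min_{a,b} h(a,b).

h(a,b) separates as P(a) + Q(b) + 4, so its minimum is min P + min Q + 4.
P'(a) = 2a - 2 vanishes at a ∈ {1}; Q'(b) = 2b - 4 vanishes at b ∈ {2}.
Local minima of P (where P''>0): P(1)=-1. Local minima of Q: Q(2)=-4.
So the global minimum of h is P(1) + Q(2) + 4 = -1 − 4 + 4 = -1, attained at (1, 2).

-1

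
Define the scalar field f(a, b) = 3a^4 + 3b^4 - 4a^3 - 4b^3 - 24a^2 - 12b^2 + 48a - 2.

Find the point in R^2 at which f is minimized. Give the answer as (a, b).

(-2, 2)

f(a,b) separates as P(a) + Q(b) − 2, so its minimum is min P + min Q − 2.
P'(a) = 12(a - 2)(a - 1)(a + 2) vanishes at a ∈ {-2, 1, 2}; Q'(b) = 12b(b - 2)(b + 1) vanishes at b ∈ {-1, 0, 2}.
Local minima of P (where P''>0): P(-2)=-112, P(2)=16. Local minima of Q: Q(-1)=-5, Q(2)=-32.
So the global minimum of f is P(-2) + Q(2) − 2 = -112 − 32 − 2 = -146, attained at (-2, 2).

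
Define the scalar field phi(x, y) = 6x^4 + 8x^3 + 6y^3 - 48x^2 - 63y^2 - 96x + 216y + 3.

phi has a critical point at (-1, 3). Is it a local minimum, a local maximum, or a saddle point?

local maximum

The mixed partial ∂²phi/∂x∂y is 0, so the Hessian at any point is diag(phi_xx, phi_yy) = diag(24(3x^2 + 2x - 4), 18(2y - 7)).
At (-1, 3): H = diag(-72, -18).
Both eigenvalues are negative, so H is negative definite: a local maximum.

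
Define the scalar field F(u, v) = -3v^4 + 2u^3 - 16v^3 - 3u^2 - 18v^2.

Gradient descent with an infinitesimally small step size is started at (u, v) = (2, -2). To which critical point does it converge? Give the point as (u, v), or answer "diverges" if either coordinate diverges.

(1, -1)

F is separable, so gradient descent decouples: u follows -∂F/∂u, v follows -∂F/∂v.
∂F/∂u = 6u(u - 1); at u=2 this is 12, so u decreases.
∂F/∂v = -12v(v + 1)(v + 3); at v=-2 this is -24, so v increases.
u converges to its nearest critical value 1 (a local min of the u-part); v converges to -1. The iterate converges to (1, -1).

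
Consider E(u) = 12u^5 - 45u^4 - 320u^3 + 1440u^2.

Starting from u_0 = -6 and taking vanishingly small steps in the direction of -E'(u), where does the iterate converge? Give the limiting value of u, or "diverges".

diverges

E'(u) = 60u(u - 4)(u - 3)(u + 4), so E'(-6) = 64800.
Gradient descent moves in the -E' direction, i.e. u is decreasing.
There is no critical point below u=-6, and E' keeps the same sign, so the iterate runs off to −∞.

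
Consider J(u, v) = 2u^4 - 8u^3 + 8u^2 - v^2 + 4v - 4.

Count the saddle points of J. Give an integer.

2

J separates as a function of u plus a function of v, so ∇J=0 decouples.
∂J/∂u = 8u(u - 2)(u - 1) = 0 at u ∈ {0, 1, 2}; ∂J/∂v = -2(v - 2) = 0 at v ∈ {2}.
The Hessian is diagonal: diag(J_uu, J_vv). Second derivatives: J_uu(0)=16, J_uu(1)=-8, J_uu(2)=16; J_vv(2)=-2.
Saddle points occur where the two diagonal entries have opposite signs: (0, 2), (2, 2). Count: 2.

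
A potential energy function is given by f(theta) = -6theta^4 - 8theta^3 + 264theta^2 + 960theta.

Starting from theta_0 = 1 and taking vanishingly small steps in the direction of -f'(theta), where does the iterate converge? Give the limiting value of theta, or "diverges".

-2

f'(theta) = -24(theta - 5)(theta + 2)(theta + 4), so f'(1) = 1440.
Gradient descent moves in the -f' direction, i.e. theta is decreasing.
The nearest critical point in that direction is theta = -2, where f'' = 336 > 0 (a local minimum). The iterate converges there.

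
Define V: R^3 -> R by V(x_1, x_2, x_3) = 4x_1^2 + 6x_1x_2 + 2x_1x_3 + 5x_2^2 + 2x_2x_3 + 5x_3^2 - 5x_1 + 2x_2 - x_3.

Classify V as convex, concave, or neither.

V is quadratic, so its Hessian is the constant matrix H = [[8, 6, 2], [6, 10, 2], [2, 2, 10]].
Leading principal minors: 8, 44, 416.
All positive ⇒ H ≻ 0 ⇒ convex.

convex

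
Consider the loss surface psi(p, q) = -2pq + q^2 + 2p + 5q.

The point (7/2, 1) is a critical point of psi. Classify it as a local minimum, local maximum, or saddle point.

The Hessian of psi is constant: H = [[0, -2], [-2, 2]].
det(H) = 0·2 − (-2)² = -4.
Since det(H) < 0, H is indefinite and the critical point is a saddle point.

saddle point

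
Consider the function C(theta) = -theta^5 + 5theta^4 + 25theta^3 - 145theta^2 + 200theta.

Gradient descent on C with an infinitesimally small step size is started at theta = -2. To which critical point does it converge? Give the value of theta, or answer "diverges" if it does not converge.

C'(theta) = -5(theta - 5)(theta - 2)(theta - 1)(theta + 4), so C'(-2) = 840.
Gradient descent moves in the -C' direction, i.e. theta is decreasing.
The nearest critical point in that direction is theta = -4, where C'' = 1350 > 0 (a local minimum). The iterate converges there.

-4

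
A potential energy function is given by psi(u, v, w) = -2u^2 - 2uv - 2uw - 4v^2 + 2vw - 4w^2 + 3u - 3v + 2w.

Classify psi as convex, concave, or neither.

psi is quadratic, so its Hessian is the constant matrix H = [[-4, -2, -2], [-2, -8, 2], [-2, 2, -8]].
Leading principal minors: -4, 28, -160.
Signs alternate −, +, − ⇒ H ≺ 0 ⇒ concave.

concave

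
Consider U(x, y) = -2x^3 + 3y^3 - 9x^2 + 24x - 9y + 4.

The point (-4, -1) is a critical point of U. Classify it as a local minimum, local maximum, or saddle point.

saddle point

The mixed partial ∂²U/∂x∂y is 0, so the Hessian at any point is diag(U_xx, U_yy) = diag(-6(2x + 3), 18y).
At (-4, -1): H = diag(30, -18).
The eigenvalues have opposite signs, so H is indefinite: a saddle point.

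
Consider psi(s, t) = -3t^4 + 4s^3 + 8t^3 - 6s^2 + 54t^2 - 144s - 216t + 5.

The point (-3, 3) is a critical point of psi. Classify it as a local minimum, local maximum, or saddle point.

local maximum

The mixed partial ∂²psi/∂s∂t is 0, so the Hessian at any point is diag(psi_ss, psi_tt) = diag(12(2s - 1), 12(-3t^2 + 4t + 9)).
At (-3, 3): H = diag(-84, -72).
Both eigenvalues are negative, so H is negative definite: a local maximum.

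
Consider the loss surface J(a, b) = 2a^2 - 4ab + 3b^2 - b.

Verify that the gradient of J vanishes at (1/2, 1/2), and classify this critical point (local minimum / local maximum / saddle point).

local minimum

∇J = (4a - 4b, -4a + 6b - 1); substituting (1/2, 1/2) gives ∇J = (0, 0), so (1/2, 1/2) is indeed a critical point.
The Hessian of J is constant: H = [[4, -4], [-4, 6]].
det(H) = 4·6 − (-4)² = 8.
det(H) > 0 and tr(H) = 10 > 0, so H is positive definite and the point is a local minimum.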